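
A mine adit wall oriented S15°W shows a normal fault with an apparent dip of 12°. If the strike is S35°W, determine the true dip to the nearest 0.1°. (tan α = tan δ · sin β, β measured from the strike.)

β = acute angle between strike S35°W and section S15°W = 20°.
tan(true dip) = tan 12° / sin 20° = 0.6215
true dip = arctan 0.6215 = 31.86°

31.9°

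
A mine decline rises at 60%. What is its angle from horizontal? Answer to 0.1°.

tan θ = 60/100 = 0.6000
θ = arctan(0.6000) = 30.96°

31.0°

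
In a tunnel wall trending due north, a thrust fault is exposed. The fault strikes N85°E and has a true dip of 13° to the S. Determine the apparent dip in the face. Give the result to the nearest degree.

The strike is N85°E and the section trends due north; the acute angle between them is β = 85°.
tan(apparent dip) = tan 13° · sin 85° = 0.2300
apparent dip = arctan 0.2300 = 12.95°

13°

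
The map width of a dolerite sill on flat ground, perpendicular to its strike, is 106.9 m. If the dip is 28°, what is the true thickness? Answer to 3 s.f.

50.2 m

True thickness t = w · sin(dip) = 106.9 × sin 28°
t = 106.9 × 0.4695 = 50.187 m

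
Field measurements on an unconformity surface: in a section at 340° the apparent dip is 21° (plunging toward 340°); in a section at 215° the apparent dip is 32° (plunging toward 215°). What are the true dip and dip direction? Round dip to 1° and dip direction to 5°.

Represent each trace as a vector plunging at its apparent dip toward its trend (east-north-up frame): v₁ = (-0.319, 0.877, -0.358), v₂ = (-0.486, -0.695, -0.530).
The plane normal is n = v₁ × v₂ ∝ (-0.714, 0.005, 0.649).
tan δ = √(n_x²+n_y²)/n_z = 0.714/0.649, so δ = 47.7°.
The horizontal component of n points toward azimuth atan2(n_x, n_y) = 270°, the dip direction.

true dip 48°, dip direction 270°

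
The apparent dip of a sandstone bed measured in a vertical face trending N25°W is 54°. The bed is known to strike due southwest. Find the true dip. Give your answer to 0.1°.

55.7°

β = acute angle between strike due southwest and section N25°W = 70°.
tan δ = tan α / sin β = tan 54° / sin 70° = 1.3764 / 0.9397 = 1.4647
δ = arctan(1.4647) = 55.68°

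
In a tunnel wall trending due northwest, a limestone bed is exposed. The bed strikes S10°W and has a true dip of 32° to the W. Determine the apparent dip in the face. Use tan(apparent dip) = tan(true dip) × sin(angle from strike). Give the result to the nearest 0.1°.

The section lies 55° from the strike.
tan(apparent dip) = tan 32° · sin 55° = 0.5119
α = arctan(0.5119) = 27.11°

27.1°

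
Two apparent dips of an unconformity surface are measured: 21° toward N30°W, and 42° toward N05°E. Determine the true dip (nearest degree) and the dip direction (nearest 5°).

Represent each trace as a vector plunging at its apparent dip toward its trend (east-north-up frame): v₁ = (-0.467, 0.809, -0.358), v₂ = (0.065, 0.740, -0.669).
The plane normal is n = v₁ × v₂ ∝ (0.276, 0.336, 0.398).
Dip δ = arctan(|n_h|/n_z) = arctan(0.434/0.398) = 47.5°.
Dip direction = azimuth of (n_x, n_y) = atan2(0.276, 0.336) = 39°.

true dip 48°, dip direction 040°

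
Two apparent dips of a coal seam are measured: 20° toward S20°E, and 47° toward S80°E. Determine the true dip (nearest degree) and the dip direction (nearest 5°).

true dip 47°, dip direction 090°

Each apparent-dip line lies in the plane. As unit vectors (x east, y north, z up), v₁ plunges 20°→S20°E and v₂ plunges 47°→S80°E.
Cross product v₁ × v₂ gives the pole to the plane: n ∝ (0.605, 0.005, 0.555).
True dip = arccos(n_z / |n|) = arccos(0.6758) = 47.5°.
The horizontal component of n points toward azimuth atan2(n_x, n_y) = 89°, the dip direction.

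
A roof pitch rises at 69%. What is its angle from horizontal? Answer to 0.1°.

34.6°

tan θ = 69/100 = 0.6900
θ = arctan(0.6900) = 34.61°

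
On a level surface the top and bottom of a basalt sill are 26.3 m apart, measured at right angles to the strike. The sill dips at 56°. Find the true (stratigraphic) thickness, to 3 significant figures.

True thickness t = w · sin(dip) = 26.3 × sin 56°
t = 26.3 × 0.8290 = 21.804 m

21.8 m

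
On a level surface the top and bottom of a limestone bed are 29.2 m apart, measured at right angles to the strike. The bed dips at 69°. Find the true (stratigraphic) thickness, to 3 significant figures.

True thickness t = w · sin(dip) = 29.2 × sin 69°
t = 29.2 × 0.9336 = 27.261 m

27.3 m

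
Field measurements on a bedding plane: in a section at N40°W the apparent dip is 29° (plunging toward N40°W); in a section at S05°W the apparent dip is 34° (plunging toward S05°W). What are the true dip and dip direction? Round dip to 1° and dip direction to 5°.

The two traces are lines in the plane: v₁ = (sin 320°·cos 29°, cos 320°·cos 29°, −sin 29°), v₂ = (sin 185°·cos 34°, cos 185°·cos 34°, −sin 34°).
Cross product v₁ × v₂ gives the pole to the plane: n ∝ (-0.775, -0.279, 0.513).
Dip δ = arctan(|n_h|/n_z) = arctan(0.824/0.513) = 58.1°.
Dip direction = atan2(-0.775, -0.279) = 250° (azimuth of n's horizontal projection).

true dip 58°, dip direction 250°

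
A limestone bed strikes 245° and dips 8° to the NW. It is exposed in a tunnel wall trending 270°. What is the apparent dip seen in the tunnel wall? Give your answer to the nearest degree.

The strike is 245° and the section trends 270°; the acute angle between them is β = 25°.
tan(apparent dip) = tan 8° · sin 25° = 0.0594
α = arctan(0.0594) = 3.40°

3°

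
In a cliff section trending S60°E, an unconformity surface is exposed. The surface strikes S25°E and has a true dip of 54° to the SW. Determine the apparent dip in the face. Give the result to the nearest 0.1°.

The section lies 35° from the strike.
tan(apparent dip) = tan 54° · sin 35° = 0.7895
α = arctan(0.7895) = 38.29°

38.3°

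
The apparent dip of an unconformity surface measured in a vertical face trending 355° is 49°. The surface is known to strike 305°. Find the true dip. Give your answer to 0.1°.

The section is 50° from the strike.
tan(true dip) = tan 49° / sin 50° = 1.5017
true dip = arctan 1.5017 = 56.34°

56.3°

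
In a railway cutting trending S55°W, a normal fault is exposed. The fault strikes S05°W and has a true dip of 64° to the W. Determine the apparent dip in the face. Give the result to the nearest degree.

The strike is S05°W and the section trends S55°W; the acute angle between them is β = 50°.
tan(apparent dip) = tan 64° · sin 50° = 1.5706
apparent dip = arctan 1.5706 = 57.52°

58°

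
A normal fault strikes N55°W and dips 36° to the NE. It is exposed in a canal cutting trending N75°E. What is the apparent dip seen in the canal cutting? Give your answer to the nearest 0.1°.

29.1°

The section lies 50° from the strike.
tan(apparent dip) = tan 36° · sin 50° = 0.5566
apparent dip = arctan 0.5566 = 29.10°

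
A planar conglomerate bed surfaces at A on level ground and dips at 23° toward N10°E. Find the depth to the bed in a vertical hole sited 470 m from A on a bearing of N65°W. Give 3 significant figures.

The hole lies 75° from the dip direction, so the down-dip offset is 470 × cos 75° = 121.64 m.
Depth = down-dip offset × tan(dip) = 121.64 × tan 23° = 121.64 × 0.4245
Depth = 51.64 m

51.6 m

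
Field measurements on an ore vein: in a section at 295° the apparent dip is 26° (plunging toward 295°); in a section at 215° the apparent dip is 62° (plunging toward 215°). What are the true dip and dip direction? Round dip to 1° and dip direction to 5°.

true dip 62°, dip direction 220°

Represent each trace as a vector plunging at its apparent dip toward its trend (east-north-up frame): v₁ = (-0.815, 0.380, -0.438), v₂ = (-0.269, -0.385, -0.883).
Cross product v₁ × v₂ gives the pole to the plane: n ∝ (-0.504, -0.601, 0.416).
tan δ = √(n_x²+n_y²)/n_z = 0.784/0.416, so δ = 62.1°.
Dip direction = azimuth of (n_x, n_y) = atan2(-0.504, -0.601) = 220°.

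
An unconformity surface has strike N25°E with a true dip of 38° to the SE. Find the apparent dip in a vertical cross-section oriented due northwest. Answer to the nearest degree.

The section lies 70° from the strike.
tan α = tan 38° × sin 70° = 0.7813 × 0.9397 = 0.7342
apparent dip = arctan 0.7342 = 36.28°

36°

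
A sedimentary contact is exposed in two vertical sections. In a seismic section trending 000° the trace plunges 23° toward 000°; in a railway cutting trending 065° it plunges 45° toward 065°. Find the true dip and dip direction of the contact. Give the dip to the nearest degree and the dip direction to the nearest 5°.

true dip 45°, dip direction 065°

Each apparent-dip line lies in the plane. As unit vectors (x east, y north, z up), v₁ plunges 23°→000° and v₂ plunges 45°→065°.
The plane normal is n = v₁ × v₂ ∝ (0.534, 0.250, 0.590).
Dip δ = arctan(|n_h|/n_z) = arctan(0.590/0.590) = 45.0°.
Dip direction = azimuth of (n_x, n_y) = atan2(0.534, 0.250) = 65°.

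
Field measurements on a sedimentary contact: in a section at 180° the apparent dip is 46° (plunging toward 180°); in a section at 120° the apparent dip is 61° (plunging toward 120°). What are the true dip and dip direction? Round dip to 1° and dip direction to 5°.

Each apparent-dip line lies in the plane. As unit vectors (x east, y north, z up), v₁ plunges 46°→180° and v₂ plunges 61°→120°.
Cross product v₁ × v₂ gives the pole to the plane: n ∝ (0.433, -0.302, 0.292).
True dip = arccos(n_z / |n|) = arccos(0.4835) = 61.1°.
Dip direction = azimuth of (n_x, n_y) = atan2(0.433, -0.302) = 125°.

true dip 61°, dip direction 125°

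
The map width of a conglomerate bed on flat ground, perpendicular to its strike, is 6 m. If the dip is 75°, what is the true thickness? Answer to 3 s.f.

5.80 m

True thickness t = w · sin(dip) = 6 × sin 75°
t = 6 × 0.9659 = 5.796 m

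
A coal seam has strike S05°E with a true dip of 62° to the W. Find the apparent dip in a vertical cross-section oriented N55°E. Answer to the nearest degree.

Angle between strike (S05°E) and section (N55°E): β = 60°.
tan(apparent dip) = tan 62° · sin 60° = 1.6288
α = arctan(1.6288) = 58.45°

58°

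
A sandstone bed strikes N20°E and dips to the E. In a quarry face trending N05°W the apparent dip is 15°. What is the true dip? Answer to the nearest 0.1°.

32.4°

β = acute angle between strike N20°E and section N05°W = 25°.
tan(true dip) = tan 15° / sin 25° = 0.6340
δ = arctan(0.6340) = 32.38°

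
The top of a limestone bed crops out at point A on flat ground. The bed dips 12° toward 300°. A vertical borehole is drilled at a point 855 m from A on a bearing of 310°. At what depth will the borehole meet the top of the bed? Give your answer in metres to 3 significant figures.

The hole lies 10° from the dip direction, so the down-dip offset is 855 × cos 10° = 842.01 m.
Depth = down-dip offset × tan(dip) = 842.01 × tan 12° = 842.01 × 0.2126
Depth = 178.97 m

179 m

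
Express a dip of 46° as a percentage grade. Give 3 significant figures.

grade % = 100 × tan 46° = 100 × 1.0355

104%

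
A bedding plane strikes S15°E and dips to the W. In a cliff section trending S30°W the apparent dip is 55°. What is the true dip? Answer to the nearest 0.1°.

63.7°

The section is 45° from the strike.
tan δ = tan α / sin β = tan 55° / sin 45° = 1.4281 / 0.7071 = 2.0197
true dip = arctan 2.0197 = 63.66°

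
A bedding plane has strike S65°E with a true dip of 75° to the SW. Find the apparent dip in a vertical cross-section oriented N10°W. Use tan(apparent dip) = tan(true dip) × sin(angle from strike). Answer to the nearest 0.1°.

Angle between strike (S65°E) and section (N10°W): β = 55°.
tan(apparent dip) = tan 75° · sin 55° = 3.0571
α = arctan(3.0571) = 71.89°

71.9°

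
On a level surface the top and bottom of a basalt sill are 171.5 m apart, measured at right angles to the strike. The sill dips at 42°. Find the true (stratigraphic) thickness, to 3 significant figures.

True thickness t = w · sin(dip) = 171.5 × sin 42°
t = 171.5 × 0.6691 = 114.756 m

115 m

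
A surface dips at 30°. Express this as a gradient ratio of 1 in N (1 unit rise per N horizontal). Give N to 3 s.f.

1 : N means tan θ = 1/N, so N = 1/tan 30° = 1/0.5774

1 in 1.73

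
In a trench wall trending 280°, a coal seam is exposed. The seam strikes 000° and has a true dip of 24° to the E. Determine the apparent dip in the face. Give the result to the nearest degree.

24°

The strike is 000° and the section trends 280°; the acute angle between them is β = 80°.
tan(apparent dip) = tan 24° · sin 80° = 0.4385
α = arctan(0.4385) = 23.68°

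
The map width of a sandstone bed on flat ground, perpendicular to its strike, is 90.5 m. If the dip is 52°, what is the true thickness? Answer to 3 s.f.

True thickness t = w · sin(dip) = 90.5 × sin 52°
t = 90.5 × 0.7880 = 71.315 m

71.3 m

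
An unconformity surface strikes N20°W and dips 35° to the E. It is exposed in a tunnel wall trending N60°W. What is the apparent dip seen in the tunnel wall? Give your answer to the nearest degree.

24°

Angle between strike (N20°W) and section (N60°W): β = 40°.
tan α = tan 35° × sin 40° = 0.7002 × 0.6428 = 0.4501
apparent dip = arctan 0.4501 = 24.23°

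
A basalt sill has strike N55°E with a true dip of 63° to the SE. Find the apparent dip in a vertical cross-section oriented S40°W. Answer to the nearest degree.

Angle between strike (N55°E) and section (S40°W): β = 15°.
tan α = tan 63° × sin 15° = 1.9626 × 0.2588 = 0.5080
apparent dip = arctan 0.5080 = 26.93°

27°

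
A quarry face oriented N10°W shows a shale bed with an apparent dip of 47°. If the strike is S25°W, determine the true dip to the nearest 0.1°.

The section is 35° from the strike.
tan δ = tan α / sin β = tan 47° / sin 35° = 1.0724 / 0.5736 = 1.8696
δ = arctan(1.8696) = 61.86°

61.9°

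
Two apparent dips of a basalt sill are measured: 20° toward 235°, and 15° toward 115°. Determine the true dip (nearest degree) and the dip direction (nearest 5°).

true dip 32°, dip direction 180°

The two traces are lines in the plane: v₁ = (sin 235°·cos 20°, cos 235°·cos 20°, −sin 20°), v₂ = (sin 115°·cos 15°, cos 115°·cos 15°, −sin 15°).
Cross product v₁ × v₂ gives the pole to the plane: n ∝ (-0.000, -0.499, 0.786).
True dip = arccos(n_z / |n|) = arccos(0.8444) = 32.4°.
Dip direction = azimuth of (n_x, n_y) = atan2(-0.000, -0.499) = 180°.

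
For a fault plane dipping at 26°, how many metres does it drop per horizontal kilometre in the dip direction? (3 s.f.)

488 m

drop per km = 1000 × tan 26° = 1000 × 0.4877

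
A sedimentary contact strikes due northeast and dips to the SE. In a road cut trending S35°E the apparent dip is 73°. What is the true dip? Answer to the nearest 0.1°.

73.2°

The section is 80° from the strike.
tan δ = tan α / sin β = tan 73° / sin 80° = 3.2709 / 0.9848 = 3.3213
true dip = arctan 3.3213 = 73.24°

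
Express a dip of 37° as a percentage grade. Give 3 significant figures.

75.4%

grade % = 100 × tan 37° = 100 × 0.7536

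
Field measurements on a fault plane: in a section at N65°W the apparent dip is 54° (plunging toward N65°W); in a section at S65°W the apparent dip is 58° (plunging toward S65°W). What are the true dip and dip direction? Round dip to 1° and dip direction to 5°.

true dip 59°, dip direction 260°

Each apparent-dip line lies in the plane. As unit vectors (x east, y north, z up), v₁ plunges 54°→N65°W and v₂ plunges 58°→S65°W.
The plane normal is n = v₁ × v₂ ∝ (-0.392, -0.063, 0.239).
Dip δ = arctan(|n_h|/n_z) = arctan(0.397/0.239) = 59.0°.
Dip direction = azimuth of (n_x, n_y) = atan2(-0.392, -0.063) = 261°.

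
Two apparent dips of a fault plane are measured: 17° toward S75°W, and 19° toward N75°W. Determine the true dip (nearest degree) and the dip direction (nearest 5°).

true dip 19°, dip direction 280°

Represent each trace as a vector plunging at its apparent dip toward its trend (east-north-up frame): v₁ = (-0.924, -0.248, -0.292), v₂ = (-0.913, 0.245, -0.326).
The plane normal is n = v₁ × v₂ ∝ (-0.152, 0.034, 0.452).
tan δ = √(n_x²+n_y²)/n_z = 0.156/0.452, so δ = 19.0°.
The horizontal component of n points toward azimuth atan2(n_x, n_y) = 282°, the dip direction.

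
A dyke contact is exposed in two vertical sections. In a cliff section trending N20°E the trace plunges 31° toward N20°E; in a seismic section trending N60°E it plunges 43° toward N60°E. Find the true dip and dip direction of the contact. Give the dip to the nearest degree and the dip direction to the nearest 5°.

true dip 44°, dip direction 070°

Represent each trace as a vector plunging at its apparent dip toward its trend (east-north-up frame): v₁ = (0.293, 0.805, -0.515), v₂ = (0.633, 0.366, -0.682).
The plane normal is n = v₁ × v₂ ∝ (0.361, 0.126, 0.403).
tan δ = √(n_x²+n_y²)/n_z = 0.382/0.403, so δ = 43.5°.
Dip direction = atan2(0.361, 0.126) = 71° (azimuth of n's horizontal projection).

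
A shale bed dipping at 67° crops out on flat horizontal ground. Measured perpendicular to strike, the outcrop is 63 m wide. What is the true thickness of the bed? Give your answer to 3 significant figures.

True thickness t = w · sin(dip) = 63 × sin 67°
t = 63 × 0.9205 = 57.992 m

58.0 m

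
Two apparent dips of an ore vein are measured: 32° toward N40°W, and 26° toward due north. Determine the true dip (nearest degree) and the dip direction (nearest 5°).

true dip 32°, dip direction 320°

Represent each trace as a vector plunging at its apparent dip toward its trend (east-north-up frame): v₁ = (-0.545, 0.650, -0.530), v₂ = (0.000, 0.899, -0.438).
n = v₁ × v₂ = (-0.192, 0.239, 0.490) (taken with n_z > 0).
True dip = arccos(n_z / |n|) = arccos(0.8480) = 32.0°.
Dip direction = atan2(-0.192, 0.239) = 321° (azimuth of n's horizontal projection).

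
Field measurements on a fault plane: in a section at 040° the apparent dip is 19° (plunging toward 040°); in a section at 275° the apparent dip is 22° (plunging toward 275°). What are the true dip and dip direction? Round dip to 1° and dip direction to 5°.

Represent each trace as a vector plunging at its apparent dip toward its trend (east-north-up frame): v₁ = (0.608, 0.724, -0.326), v₂ = (-0.924, 0.081, -0.375).
Cross product v₁ × v₂ gives the pole to the plane: n ∝ (-0.245, 0.528, 0.718).
tan δ = √(n_x²+n_y²)/n_z = 0.582/0.718, so δ = 39.0°.
The horizontal component of n points toward azimuth atan2(n_x, n_y) = 335°, the dip direction.

true dip 39°, dip direction 335°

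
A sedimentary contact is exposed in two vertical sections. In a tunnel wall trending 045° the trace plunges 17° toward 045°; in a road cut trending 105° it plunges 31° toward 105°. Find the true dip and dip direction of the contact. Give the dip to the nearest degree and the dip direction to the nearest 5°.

true dip 31°, dip direction 105°

Represent each trace as a vector plunging at its apparent dip toward its trend (east-north-up frame): v₁ = (0.676, 0.676, -0.292), v₂ = (0.828, -0.222, -0.515).
n = v₁ × v₂ = (0.413, -0.106, 0.710) (taken with n_z > 0).
Dip δ = arctan(|n_h|/n_z) = arctan(0.427/0.710) = 31.0°.
Dip direction = atan2(0.413, -0.106) = 104° (azimuth of n's horizontal projection).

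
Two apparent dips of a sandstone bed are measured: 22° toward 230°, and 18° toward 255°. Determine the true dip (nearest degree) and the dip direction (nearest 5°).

Each apparent-dip line lies in the plane. As unit vectors (x east, y north, z up), v₁ plunges 22°→230° and v₂ plunges 18°→255°.
The plane normal is n = v₁ × v₂ ∝ (-0.092, -0.125, 0.373).
tan δ = √(n_x²+n_y²)/n_z = 0.155/0.373, so δ = 22.6°.
Dip direction = atan2(-0.092, -0.125) = 216° (azimuth of n's horizontal projection).

true dip 23°, dip direction 215°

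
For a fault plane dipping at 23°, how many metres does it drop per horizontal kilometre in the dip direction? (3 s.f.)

424 m

drop per km = 1000 × tan 23° = 1000 × 0.4245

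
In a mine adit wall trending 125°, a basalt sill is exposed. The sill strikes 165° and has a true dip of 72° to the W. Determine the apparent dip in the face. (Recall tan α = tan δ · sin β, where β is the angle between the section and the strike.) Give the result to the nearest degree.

63°

The strike is 165° and the section trends 125°; the acute angle between them is β = 40°.
tan α = tan 72° × sin 40° = 3.0777 × 0.6428 = 1.9783
α = arctan(1.9783) = 63.18°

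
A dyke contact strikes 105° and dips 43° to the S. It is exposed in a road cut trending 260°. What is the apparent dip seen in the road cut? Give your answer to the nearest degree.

22°

The section lies 25° from the strike.
tan α = tan 43° × sin 25° = 0.9325 × 0.4226 = 0.3941
apparent dip = arctan 0.3941 = 21.51°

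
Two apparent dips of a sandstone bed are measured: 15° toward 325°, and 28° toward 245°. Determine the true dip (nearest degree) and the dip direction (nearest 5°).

Each apparent-dip line lies in the plane. As unit vectors (x east, y north, z up), v₁ plunges 15°→325° and v₂ plunges 28°→245°.
n = v₁ × v₂ = (-0.468, -0.053, 0.840) (taken with n_z > 0).
True dip = arccos(n_z / |n|) = arccos(0.8722) = 29.3°.
Dip direction = azimuth of (n_x, n_y) = atan2(-0.468, -0.053) = 264°.

true dip 29°, dip direction 265°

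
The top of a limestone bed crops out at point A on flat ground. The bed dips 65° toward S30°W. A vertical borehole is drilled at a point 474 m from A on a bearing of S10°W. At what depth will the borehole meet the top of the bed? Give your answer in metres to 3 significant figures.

The hole lies 20° from the dip direction, so the down-dip offset is 474 × cos 20° = 445.41 m.
Depth = down-dip offset × tan(dip) = 445.41 × tan 65° = 445.41 × 2.1445
Depth = 955.19 m

955 m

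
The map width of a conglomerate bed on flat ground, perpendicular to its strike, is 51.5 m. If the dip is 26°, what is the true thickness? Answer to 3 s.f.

22.6 m

True thickness t = w · sin(dip) = 51.5 × sin 26°
t = 51.5 × 0.4384 = 22.576 m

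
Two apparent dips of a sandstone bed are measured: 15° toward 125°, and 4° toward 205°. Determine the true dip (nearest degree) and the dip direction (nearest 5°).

Represent each trace as a vector plunging at its apparent dip toward its trend (east-north-up frame): v₁ = (0.791, -0.554, -0.259), v₂ = (-0.422, -0.904, -0.070).
Cross product v₁ × v₂ gives the pole to the plane: n ∝ (0.195, -0.164, 0.949).
tan δ = √(n_x²+n_y²)/n_z = 0.255/0.949, so δ = 15.1°.
The horizontal component of n points toward azimuth atan2(n_x, n_y) = 130°, the dip direction.

true dip 15°, dip direction 130°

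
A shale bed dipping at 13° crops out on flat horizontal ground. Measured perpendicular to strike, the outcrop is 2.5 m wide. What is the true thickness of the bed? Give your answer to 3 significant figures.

0.562 m

True thickness t = w · sin(dip) = 2.5 × sin 13°
t = 2.5 × 0.2250 = 0.562 m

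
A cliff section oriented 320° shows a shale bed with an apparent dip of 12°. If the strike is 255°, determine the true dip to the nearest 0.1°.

The section is 65° from the strike.
tan(true dip) = tan 12° / sin 65° = 0.2345
true dip = arctan 0.2345 = 13.20°

13.2°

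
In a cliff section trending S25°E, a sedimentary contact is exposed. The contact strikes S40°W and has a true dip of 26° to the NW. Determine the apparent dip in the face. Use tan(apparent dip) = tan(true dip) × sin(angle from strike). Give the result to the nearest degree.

24°

The section lies 65° from the strike.
tan(apparent dip) = tan 26° · sin 65° = 0.4420
α = arctan(0.4420) = 23.85°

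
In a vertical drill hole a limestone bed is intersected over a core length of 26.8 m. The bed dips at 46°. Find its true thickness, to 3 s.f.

18.6 m

True thickness t = h · cos(dip) = 26.8 × cos 46°
t = 26.8 × 0.6947 = 18.617 m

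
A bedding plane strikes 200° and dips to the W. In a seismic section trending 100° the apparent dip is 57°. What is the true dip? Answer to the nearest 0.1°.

57.4°

β = acute angle between strike 200° and section 100° = 80°.
tan δ = tan α / sin β = tan 57° / sin 80° = 1.5399 / 0.9848 = 1.5636
δ = arctan(1.5636) = 57.40°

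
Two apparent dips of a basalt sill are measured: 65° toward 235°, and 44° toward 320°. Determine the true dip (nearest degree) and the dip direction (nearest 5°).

Each apparent-dip line lies in the plane. As unit vectors (x east, y north, z up), v₁ plunges 65°→235° and v₂ plunges 44°→320°.
Cross product v₁ × v₂ gives the pole to the plane: n ∝ (-0.668, -0.179, 0.303).
tan δ = √(n_x²+n_y²)/n_z = 0.691/0.303, so δ = 66.3°.
Dip direction = azimuth of (n_x, n_y) = atan2(-0.668, -0.179) = 255°.

true dip 66°, dip direction 255°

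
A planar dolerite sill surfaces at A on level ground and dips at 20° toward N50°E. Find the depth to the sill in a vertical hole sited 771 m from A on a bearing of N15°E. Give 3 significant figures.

The hole lies 35° from the dip direction, so the down-dip offset is 771 × cos 35° = 631.57 m.
Depth = down-dip offset × tan(dip) = 631.57 × tan 20° = 631.57 × 0.3640
Depth = 229.87 m

230 m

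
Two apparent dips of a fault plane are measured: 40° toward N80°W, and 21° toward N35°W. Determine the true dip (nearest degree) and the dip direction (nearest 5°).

true dip 42°, dip direction 260°

Represent each trace as a vector plunging at its apparent dip toward its trend (east-north-up frame): v₁ = (-0.754, 0.133, -0.643), v₂ = (-0.535, 0.765, -0.358).
n = v₁ × v₂ = (-0.444, -0.074, 0.506) (taken with n_z > 0).
True dip = arccos(n_z / |n|) = arccos(0.7471) = 41.7°.
The horizontal component of n points toward azimuth atan2(n_x, n_y) = 261°, the dip direction.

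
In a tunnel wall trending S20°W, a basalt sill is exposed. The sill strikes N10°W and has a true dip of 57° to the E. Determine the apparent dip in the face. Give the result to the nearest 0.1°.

The section lies 30° from the strike.
tan α = tan 57° × sin 30° = 1.5399 × 0.5000 = 0.7699
apparent dip = arctan 0.7699 = 37.59°

37.6°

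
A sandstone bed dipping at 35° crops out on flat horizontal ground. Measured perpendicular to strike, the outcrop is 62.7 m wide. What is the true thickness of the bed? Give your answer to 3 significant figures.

True thickness t = w · sin(dip) = 62.7 × sin 35°
t = 62.7 × 0.5736 = 35.963 m

36.0 m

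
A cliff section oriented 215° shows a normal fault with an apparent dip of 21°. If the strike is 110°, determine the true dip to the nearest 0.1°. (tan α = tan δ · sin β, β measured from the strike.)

21.7°

The section is 75° from the strike.
tan(true dip) = tan 21° / sin 75° = 0.3974
δ = arctan(0.3974) = 21.67°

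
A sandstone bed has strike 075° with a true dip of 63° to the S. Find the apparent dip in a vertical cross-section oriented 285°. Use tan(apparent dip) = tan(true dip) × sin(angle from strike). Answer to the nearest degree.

Angle between strike (075°) and section (285°): β = 30°.
tan(apparent dip) = tan 63° · sin 30° = 0.9813
α = arctan(0.9813) = 44.46°

44°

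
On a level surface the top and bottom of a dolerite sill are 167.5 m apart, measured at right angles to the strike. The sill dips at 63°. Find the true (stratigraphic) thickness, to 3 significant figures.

149 m

True thickness t = w · sin(dip) = 167.5 × sin 63°
t = 167.5 × 0.8910 = 149.244 m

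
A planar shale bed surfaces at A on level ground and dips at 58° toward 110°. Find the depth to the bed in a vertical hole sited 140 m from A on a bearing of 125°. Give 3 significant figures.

216 m

The hole lies 15° from the dip direction, so the down-dip offset is 140 × cos 15° = 135.23 m.
Depth = down-dip offset × tan(dip) = 135.23 × tan 58° = 135.23 × 1.6003
Depth = 216.41 m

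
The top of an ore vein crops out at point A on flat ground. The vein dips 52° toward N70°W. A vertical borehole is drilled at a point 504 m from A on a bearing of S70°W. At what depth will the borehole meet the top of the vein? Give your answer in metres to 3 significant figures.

The hole lies 40° from the dip direction, so the down-dip offset is 504 × cos 40° = 386.09 m.
Depth = down-dip offset × tan(dip) = 386.09 × tan 52° = 386.09 × 1.2799
Depth = 494.17 m

494 m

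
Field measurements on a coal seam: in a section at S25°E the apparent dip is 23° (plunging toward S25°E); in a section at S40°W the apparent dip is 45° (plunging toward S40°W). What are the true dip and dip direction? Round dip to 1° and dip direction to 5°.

true dip 45°, dip direction 220°

The two traces are lines in the plane: v₁ = (sin 155°·cos 23°, cos 155°·cos 23°, −sin 23°), v₂ = (sin 220°·cos 45°, cos 220°·cos 45°, −sin 45°).
n = v₁ × v₂ = (-0.378, -0.453, 0.590) (taken with n_z > 0).
Dip δ = arctan(|n_h|/n_z) = arctan(0.590/0.590) = 45.0°.
The horizontal component of n points toward azimuth atan2(n_x, n_y) = 220°, the dip direction.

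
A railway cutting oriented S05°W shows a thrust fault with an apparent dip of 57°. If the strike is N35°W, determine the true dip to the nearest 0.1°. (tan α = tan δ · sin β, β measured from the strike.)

The section is 40° from the strike.
tan(true dip) = tan 57° / sin 40° = 2.3956
δ = arctan(2.3956) = 67.34°

67.3°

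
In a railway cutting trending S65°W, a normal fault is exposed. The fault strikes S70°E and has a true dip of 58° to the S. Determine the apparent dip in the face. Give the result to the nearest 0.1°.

Angle between strike (S70°E) and section (S65°W): β = 45°.
tan(apparent dip) = tan 58° · sin 45° = 1.1316
apparent dip = arctan 1.1316 = 48.53°

48.5°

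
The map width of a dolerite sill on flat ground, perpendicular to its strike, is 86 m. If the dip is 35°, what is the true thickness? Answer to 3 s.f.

True thickness t = w · sin(dip) = 86 × sin 35°
t = 86 × 0.5736 = 49.328 m

49.3 m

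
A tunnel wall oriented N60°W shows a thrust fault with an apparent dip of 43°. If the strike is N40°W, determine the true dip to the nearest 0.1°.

69.9°

β = acute angle between strike N40°W and section N60°W = 20°.
tan(true dip) = tan 43° / sin 20° = 2.7265
δ = arctan(2.7265) = 69.86°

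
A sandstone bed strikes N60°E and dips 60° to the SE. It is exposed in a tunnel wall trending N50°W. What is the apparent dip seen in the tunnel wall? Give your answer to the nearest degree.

Angle between strike (N60°E) and section (N50°W): β = 70°.
tan(apparent dip) = tan 60° · sin 70° = 1.6276
α = arctan(1.6276) = 58.43°

58°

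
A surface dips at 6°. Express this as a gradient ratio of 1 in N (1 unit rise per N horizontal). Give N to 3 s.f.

1 in 9.51

1 : N means tan θ = 1/N, so N = 1/tan 6° = 1/0.1051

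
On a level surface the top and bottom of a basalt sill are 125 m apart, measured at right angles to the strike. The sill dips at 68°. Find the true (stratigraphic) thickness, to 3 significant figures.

116 m

True thickness t = w · sin(dip) = 125 × sin 68°
t = 125 × 0.9272 = 115.898 m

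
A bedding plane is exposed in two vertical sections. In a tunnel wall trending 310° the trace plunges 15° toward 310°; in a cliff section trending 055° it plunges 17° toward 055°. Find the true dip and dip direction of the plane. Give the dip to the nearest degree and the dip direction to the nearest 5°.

The two traces are lines in the plane: v₁ = (sin 310°·cos 15°, cos 310°·cos 15°, −sin 15°), v₂ = (sin 55°·cos 17°, cos 55°·cos 17°, −sin 17°).
n = v₁ × v₂ = (0.040, 0.419, 0.892) (taken with n_z > 0).
Dip δ = arctan(|n_h|/n_z) = arctan(0.421/0.892) = 25.3°.
The horizontal component of n points toward azimuth atan2(n_x, n_y) = 5°, the dip direction.

true dip 25°, dip direction 005°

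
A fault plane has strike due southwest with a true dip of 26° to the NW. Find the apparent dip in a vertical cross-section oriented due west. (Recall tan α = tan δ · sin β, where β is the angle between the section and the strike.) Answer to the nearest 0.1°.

Angle between strike (due southwest) and section (due west): β = 45°.
tan(apparent dip) = tan 26° · sin 45° = 0.3449
apparent dip = arctan 0.3449 = 19.03°

19.0°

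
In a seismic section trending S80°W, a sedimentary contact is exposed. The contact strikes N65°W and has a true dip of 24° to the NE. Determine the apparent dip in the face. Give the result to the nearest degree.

14°

The strike is N65°W and the section trends S80°W; the acute angle between them is β = 35°.
tan(apparent dip) = tan 24° · sin 35° = 0.2554
α = arctan(0.2554) = 14.33°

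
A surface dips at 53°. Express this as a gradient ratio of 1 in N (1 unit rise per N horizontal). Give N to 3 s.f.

1 in 0.754

1 : N means tan θ = 1/N, so N = 1/tan 53° = 1/1.3270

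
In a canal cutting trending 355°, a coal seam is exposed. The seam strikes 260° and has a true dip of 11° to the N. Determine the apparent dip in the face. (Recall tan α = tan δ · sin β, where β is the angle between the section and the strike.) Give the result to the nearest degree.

The strike is 260° and the section trends 355°; the acute angle between them is β = 85°.
tan α = tan 11° × sin 85° = 0.1944 × 0.9962 = 0.1936
apparent dip = arctan 0.1936 = 10.96°

11°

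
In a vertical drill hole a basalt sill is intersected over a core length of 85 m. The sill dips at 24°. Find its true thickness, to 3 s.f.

77.7 m

True thickness t = h · cos(dip) = 85 × cos 24°
t = 85 × 0.9135 = 77.651 m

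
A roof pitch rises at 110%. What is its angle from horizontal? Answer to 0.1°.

47.7°

tan θ = 110/100 = 1.1000
θ = arctan(1.1000) = 47.73°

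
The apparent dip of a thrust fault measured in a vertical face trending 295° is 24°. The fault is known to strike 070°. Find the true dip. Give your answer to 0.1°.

β = acute angle between strike 070° and section 295° = 45°.
tan δ = tan α / sin β = tan 24° / sin 45° = 0.4452 / 0.7071 = 0.6296
true dip = arctan 0.6296 = 32.20°

32.2°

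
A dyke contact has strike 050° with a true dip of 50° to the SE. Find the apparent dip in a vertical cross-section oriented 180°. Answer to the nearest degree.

The section lies 50° from the strike.
tan(apparent dip) = tan 50° · sin 50° = 0.9129
α = arctan(0.9129) = 42.39°

42°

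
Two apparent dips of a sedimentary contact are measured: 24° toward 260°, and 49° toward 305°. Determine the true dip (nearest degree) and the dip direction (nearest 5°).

Each apparent-dip line lies in the plane. As unit vectors (x east, y north, z up), v₁ plunges 24°→260° and v₂ plunges 49°→305°.
n = v₁ × v₂ = (-0.273, 0.460, 0.424) (taken with n_z > 0).
Dip δ = arctan(|n_h|/n_z) = arctan(0.535/0.424) = 51.6°.
Dip direction = atan2(-0.273, 0.460) = 329° (azimuth of n's horizontal projection).

true dip 52°, dip direction 330°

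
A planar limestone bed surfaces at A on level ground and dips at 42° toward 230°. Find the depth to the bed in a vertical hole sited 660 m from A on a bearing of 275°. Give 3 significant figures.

420 m

The hole lies 45° from the dip direction, so the down-dip offset is 660 × cos 45° = 466.69 m.
Depth = down-dip offset × tan(dip) = 466.69 × tan 42° = 466.69 × 0.9004
Depth = 420.21 m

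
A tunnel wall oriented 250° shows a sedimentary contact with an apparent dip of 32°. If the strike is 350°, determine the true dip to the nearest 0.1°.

32.4°

β = acute angle between strike 350° and section 250° = 80°.
tan(true dip) = tan 32° / sin 80° = 0.6345
true dip = arctan 0.6345 = 32.40°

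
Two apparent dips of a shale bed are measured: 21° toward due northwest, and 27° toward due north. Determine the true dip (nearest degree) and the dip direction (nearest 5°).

Represent each trace as a vector plunging at its apparent dip toward its trend (east-north-up frame): v₁ = (-0.660, 0.660, -0.358), v₂ = (0.000, 0.891, -0.454).
n = v₁ × v₂ = (-0.020, 0.300, 0.588) (taken with n_z > 0).
True dip = arccos(n_z / |n|) = arccos(0.8906) = 27.0°.
The horizontal component of n points toward azimuth atan2(n_x, n_y) = 356°, the dip direction.

true dip 27°, dip direction 355°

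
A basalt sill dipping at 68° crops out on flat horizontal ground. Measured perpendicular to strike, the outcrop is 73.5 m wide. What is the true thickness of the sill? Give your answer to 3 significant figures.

68.1 m

True thickness t = w · sin(dip) = 73.5 × sin 68°
t = 73.5 × 0.9272 = 68.148 m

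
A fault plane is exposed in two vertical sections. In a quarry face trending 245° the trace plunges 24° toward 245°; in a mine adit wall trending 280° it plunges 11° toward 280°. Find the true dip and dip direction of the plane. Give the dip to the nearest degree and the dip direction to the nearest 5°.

Represent each trace as a vector plunging at its apparent dip toward its trend (east-north-up frame): v₁ = (-0.828, -0.386, -0.407), v₂ = (-0.967, 0.170, -0.191).
n = v₁ × v₂ = (-0.143, -0.235, 0.514) (taken with n_z > 0).
tan δ = √(n_x²+n_y²)/n_z = 0.275/0.514, so δ = 28.2°.
Dip direction = atan2(-0.143, -0.235) = 211° (azimuth of n's horizontal projection).

true dip 28°, dip direction 210°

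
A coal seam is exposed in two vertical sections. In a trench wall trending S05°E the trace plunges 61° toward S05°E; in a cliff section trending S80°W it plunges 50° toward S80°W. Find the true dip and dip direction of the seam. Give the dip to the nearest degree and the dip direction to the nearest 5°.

The two traces are lines in the plane: v₁ = (sin 175°·cos 61°, cos 175°·cos 61°, −sin 61°), v₂ = (sin 260°·cos 50°, cos 260°·cos 50°, −sin 50°).
n = v₁ × v₂ = (-0.272, -0.586, 0.310) (taken with n_z > 0).
Dip δ = arctan(|n_h|/n_z) = arctan(0.646/0.310) = 64.3°.
Dip direction = azimuth of (n_x, n_y) = atan2(-0.272, -0.586) = 205°.

true dip 64°, dip direction 205°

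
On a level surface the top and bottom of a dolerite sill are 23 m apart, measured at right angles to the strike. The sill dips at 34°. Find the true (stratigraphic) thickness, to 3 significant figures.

True thickness t = w · sin(dip) = 23 × sin 34°
t = 23 × 0.5592 = 12.861 m

12.9 m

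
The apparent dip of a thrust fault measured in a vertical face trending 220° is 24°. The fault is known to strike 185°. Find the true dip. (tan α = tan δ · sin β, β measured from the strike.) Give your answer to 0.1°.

The section is 35° from the strike.
tan(true dip) = tan 24° / sin 35° = 0.7762
true dip = arctan 0.7762 = 37.82°

37.8°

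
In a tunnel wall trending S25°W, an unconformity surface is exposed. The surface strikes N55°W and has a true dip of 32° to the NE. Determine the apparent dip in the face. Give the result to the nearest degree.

32°

The strike is N55°W and the section trends S25°W; the acute angle between them is β = 80°.
tan α = tan 32° × sin 80° = 0.6249 × 0.9848 = 0.6154
apparent dip = arctan 0.6154 = 31.61°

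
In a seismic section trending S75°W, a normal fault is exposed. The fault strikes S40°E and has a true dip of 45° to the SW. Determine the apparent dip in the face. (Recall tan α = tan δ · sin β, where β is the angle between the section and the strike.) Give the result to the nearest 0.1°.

The strike is S40°E and the section trends S75°W; the acute angle between them is β = 65°.
tan α = tan 45° × sin 65° = 1.0000 × 0.9063 = 0.9063
apparent dip = arctan 0.9063 = 42.19°

42.2°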